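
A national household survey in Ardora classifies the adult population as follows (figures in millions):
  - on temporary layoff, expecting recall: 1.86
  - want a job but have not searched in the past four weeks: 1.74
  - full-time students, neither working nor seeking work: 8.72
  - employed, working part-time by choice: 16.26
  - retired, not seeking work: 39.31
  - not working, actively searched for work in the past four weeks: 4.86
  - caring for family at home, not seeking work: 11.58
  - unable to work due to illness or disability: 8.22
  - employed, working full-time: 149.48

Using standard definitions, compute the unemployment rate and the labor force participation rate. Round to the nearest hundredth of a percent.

Employed = 16.26 + 149.48 = 165.74 million.
Unemployed = 1.86 + 4.86 = 6.72 million (jobless and actively searching, or on temporary layoff).
Labor force = 165.74 + 6.72 = 172.46 million.
Not in labor force = 1.74 + 8.72 + 39.31 + 11.58 + 8.22 = 69.57 million (those not working and not actively searching are outside the labor force — including those who want a job but have given up searching).
Civilian working-age population = 172.46 + 69.57 = 242.03 million.
Unemployment rate = 6.72 / 172.46 = 3.90%.
Labor force participation rate = 172.46 / 242.03 = 71.26%.

Unemployment rate ≈ 3.90%; labor force participation rate ≈ 71.26%.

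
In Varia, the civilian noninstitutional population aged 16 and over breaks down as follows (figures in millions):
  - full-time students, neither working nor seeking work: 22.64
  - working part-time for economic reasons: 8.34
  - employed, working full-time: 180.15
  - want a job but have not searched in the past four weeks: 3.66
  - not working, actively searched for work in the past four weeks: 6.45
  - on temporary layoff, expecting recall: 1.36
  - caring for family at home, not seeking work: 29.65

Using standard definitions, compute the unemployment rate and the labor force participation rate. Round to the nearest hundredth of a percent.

Employed = 8.34 + 180.15 = 188.49 million (anyone who worked, including part-time for economic reasons, counts as employed).
Unemployed = 6.45 + 1.36 = 7.81 million (jobless and actively searching, or on temporary layoff).
Labor force = 188.49 + 7.81 = 196.30 million.
Not in labor force = 22.64 + 3.66 + 29.65 = 55.95 million (those not working and not actively searching are outside the labor force — including those who want a job but have given up searching).
Civilian working-age population = 196.30 + 55.95 = 252.25 million.
Unemployment rate = 7.81 / 196.30 = 3.98%.
Labor force participation rate = 196.30 / 252.25 = 77.82%.

Unemployment rate ≈ 3.98%; labor force participation rate ≈ 77.82%.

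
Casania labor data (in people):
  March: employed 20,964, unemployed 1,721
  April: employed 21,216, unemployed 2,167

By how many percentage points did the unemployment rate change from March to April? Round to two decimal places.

March: labor force = 20,964 + 1,721 = 22,685; u = 1,721/22,685 = 7.59%.
April: labor force = 21,216 + 2,167 = 23,383; u = 2,167/23,383 = 9.27%.
Change = 9.27% − 7.59% = +1.68 pp.

The unemployment rate changed by +1.68 percentage points.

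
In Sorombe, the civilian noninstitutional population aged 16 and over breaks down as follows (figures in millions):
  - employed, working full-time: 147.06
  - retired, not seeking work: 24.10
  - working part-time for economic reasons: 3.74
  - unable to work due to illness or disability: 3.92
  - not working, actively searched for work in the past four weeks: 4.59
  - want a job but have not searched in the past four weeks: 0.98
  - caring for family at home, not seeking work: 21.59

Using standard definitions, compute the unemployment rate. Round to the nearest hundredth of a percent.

Employed = 147.06 + 3.74 = 150.80 million (anyone who worked, including part-time for economic reasons, counts as employed).
Unemployed = 4.59 million.
Labor force = 150.80 + 4.59 = 155.39 million.
Unemployment rate = 4.59 / 155.39 = 2.95%.

Unemployment rate ≈ 2.95%.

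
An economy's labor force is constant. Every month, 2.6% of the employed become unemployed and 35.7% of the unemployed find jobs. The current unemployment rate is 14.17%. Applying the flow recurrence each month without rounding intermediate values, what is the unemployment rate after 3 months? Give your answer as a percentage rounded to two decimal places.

With a fixed labor force, u_{t+1} = u_t + s·(1−u_t) − f·u_t = u_t·(1−s−f) + s.
Here 1−s−f = 0.617 and s = 0.026.
u_1 = 0.141700 × 0.617 + 0.026 = 0.113429.
u_2 = 0.113429 × 0.617 + 0.026 = 0.095986.
u_3 = 0.095986 × 0.617 + 0.026 = 0.085223.

Unemployment rate after three months ≈ 8.52%.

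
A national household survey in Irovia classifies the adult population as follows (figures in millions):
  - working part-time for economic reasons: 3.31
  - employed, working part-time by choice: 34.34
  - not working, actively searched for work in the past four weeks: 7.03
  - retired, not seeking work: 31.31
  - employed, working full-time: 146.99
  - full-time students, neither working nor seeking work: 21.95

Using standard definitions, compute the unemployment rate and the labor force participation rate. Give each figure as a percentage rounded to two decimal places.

Employed = 3.31 + 34.34 + 146.99 = 184.64 million (anyone who worked, including part-time for economic reasons, counts as employed).
Unemployed = 7.03 million.
Labor force = 184.64 + 7.03 = 191.67 million.
Not in labor force = 31.31 + 21.95 = 53.26 million (those not working and not actively searching are outside the labor force).
Civilian working-age population = 191.67 + 53.26 = 244.93 million.
Unemployment rate = 7.03 / 191.67 = 3.67%.
Labor force participation rate = 191.67 / 244.93 = 78.26%.

Unemployment rate ≈ 3.67%; labor force participation rate ≈ 78.26%.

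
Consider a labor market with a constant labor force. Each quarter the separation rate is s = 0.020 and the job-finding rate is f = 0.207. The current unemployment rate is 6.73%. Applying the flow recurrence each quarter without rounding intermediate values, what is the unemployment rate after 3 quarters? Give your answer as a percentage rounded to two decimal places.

Unemployment rate after three quarters ≈ 7.85%.

With a fixed labor force, u_{t+1} = u_t + s·(1−u_t) − f·u_t = u_t·(1−s−f) + s.
Here 1−s−f = 0.773 and s = 0.020.
u_1 = 0.067300 × 0.773 + 0.020 = 0.072023.
u_2 = 0.072023 × 0.773 + 0.020 = 0.075674.
u_3 = 0.075674 × 0.773 + 0.020 = 0.078496.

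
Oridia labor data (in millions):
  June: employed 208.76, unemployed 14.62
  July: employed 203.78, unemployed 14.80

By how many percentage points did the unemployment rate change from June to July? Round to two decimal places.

June: labor force = 208.76 + 14.62 = 223.38; u = 14.62/223.38 = 6.54%.
July: labor force = 203.78 + 14.80 = 218.58; u = 14.80/218.58 = 6.77%.
Change = 6.77% − 6.54% = +0.23 pp.

The unemployment rate changed by +0.23 percentage points.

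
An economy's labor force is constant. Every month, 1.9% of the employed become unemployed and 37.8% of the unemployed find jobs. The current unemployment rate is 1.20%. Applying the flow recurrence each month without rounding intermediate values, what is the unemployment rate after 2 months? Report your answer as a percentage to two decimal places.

Unemployment rate after two months ≈ 3.48%.

With a fixed labor force, u_{t+1} = u_t + s·(1−u_t) − f·u_t = u_t·(1−s−f) + s.
Here 1−s−f = 0.603 and s = 0.019.
u_1 = 0.012000 × 0.603 + 0.019 = 0.026236.
u_2 = 0.026236 × 0.603 + 0.019 = 0.034820.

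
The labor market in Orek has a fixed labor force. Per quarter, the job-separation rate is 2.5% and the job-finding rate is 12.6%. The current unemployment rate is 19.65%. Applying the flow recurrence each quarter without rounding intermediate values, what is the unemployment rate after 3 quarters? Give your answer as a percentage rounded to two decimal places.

Unemployment rate after three quarters ≈ 18.45%.

With a fixed labor force, u_{t+1} = u_t + s·(1−u_t) − f·u_t = u_t·(1−s−f) + s.
Here 1−s−f = 0.849 and s = 0.025.
u_1 = 0.196500 × 0.849 + 0.025 = 0.191828.
u_2 = 0.191828 × 0.849 + 0.025 = 0.187862.
u_3 = 0.187862 × 0.849 + 0.025 = 0.184495.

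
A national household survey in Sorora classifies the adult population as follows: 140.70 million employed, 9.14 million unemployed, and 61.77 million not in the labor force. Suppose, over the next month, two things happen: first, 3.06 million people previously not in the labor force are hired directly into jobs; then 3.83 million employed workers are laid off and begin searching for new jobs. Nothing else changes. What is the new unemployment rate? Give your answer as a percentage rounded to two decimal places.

New unemployment rate ≈ 8.48%.

Initially, labor force = 140.70 + 9.14 = 149.84 million, so u = 9.14/149.84 = 6.10%.
After the first change, employed and labor force both rise by 3.06; unemployed unchanged → E = 143.76, U = 9.14, labor force = 152.90 million.
After the second change, employed falls and unemployed rises by 3.83; labor force unchanged → E = 139.93, U = 12.97, labor force = 152.90 million.
New unemployment rate = 12.97 / 152.90 = 8.48%.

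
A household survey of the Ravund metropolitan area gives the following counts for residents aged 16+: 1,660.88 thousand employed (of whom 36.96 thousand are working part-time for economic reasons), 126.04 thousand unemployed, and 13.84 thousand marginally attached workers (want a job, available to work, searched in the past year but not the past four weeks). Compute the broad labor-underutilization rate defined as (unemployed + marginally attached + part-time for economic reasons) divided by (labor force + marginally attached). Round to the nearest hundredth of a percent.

Labor force = 1,660.88 + 126.04 = 1,786.92 thousand.
Numerator = 126.04 + 13.84 + 36.96 = 176.84 thousand.
Denominator = 1,786.92 + 13.84 = 1,800.76 thousand.
Broad rate = 176.84 / 1,800.76 = 9.82%.

Broad underutilization rate ≈ 9.82%.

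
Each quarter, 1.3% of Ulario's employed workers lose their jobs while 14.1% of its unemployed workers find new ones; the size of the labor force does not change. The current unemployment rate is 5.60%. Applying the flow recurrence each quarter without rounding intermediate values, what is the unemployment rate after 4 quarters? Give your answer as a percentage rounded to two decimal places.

Unemployment rate after four quarters ≈ 6.99%.

With a fixed labor force, u_{t+1} = u_t + s·(1−u_t) − f·u_t = u_t·(1−s−f) + s.
Here 1−s−f = 0.846 and s = 0.013.
u_1 = 0.056000 × 0.846 + 0.013 = 0.060376.
u_2 = 0.060376 × 0.846 + 0.013 = 0.064078.
u_3 = 0.064078 × 0.846 + 0.013 = 0.067210.
u_4 = 0.067210 × 0.846 + 0.013 = 0.069860.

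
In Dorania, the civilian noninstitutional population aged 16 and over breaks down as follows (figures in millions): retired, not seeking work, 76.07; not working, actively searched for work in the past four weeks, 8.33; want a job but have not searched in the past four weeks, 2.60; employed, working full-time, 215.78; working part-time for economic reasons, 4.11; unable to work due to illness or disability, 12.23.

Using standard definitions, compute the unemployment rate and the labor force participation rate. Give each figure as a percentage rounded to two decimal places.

Employed = 215.78 + 4.11 = 219.89 million (anyone who worked, including part-time for economic reasons, counts as employed).
Unemployed = 8.33 million.
Labor force = 219.89 + 8.33 = 228.22 million.
Not in labor force = 76.07 + 2.60 + 12.23 = 90.90 million (those not working and not actively searching are outside the labor force — including those who want a job but have given up searching).
Civilian working-age population = 228.22 + 90.90 = 319.12 million.
Unemployment rate = 8.33 / 228.22 = 3.65%.
Labor force participation rate = 228.22 / 319.12 = 71.52%.

Unemployment rate ≈ 3.65%; labor force participation rate ≈ 71.52%.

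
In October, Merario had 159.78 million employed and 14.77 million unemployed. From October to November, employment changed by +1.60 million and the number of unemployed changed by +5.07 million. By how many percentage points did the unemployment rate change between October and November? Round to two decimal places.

October: labor force = 159.78 + 14.77 = 174.55; u = 14.77/174.55 = 8.46%.
November: labor force = 161.38 + 19.84 = 181.22; u = 19.84/181.22 = 10.95%.
Change = 10.95% − 8.46% = +2.49 pp.

The unemployment rate changed by +2.49 percentage points.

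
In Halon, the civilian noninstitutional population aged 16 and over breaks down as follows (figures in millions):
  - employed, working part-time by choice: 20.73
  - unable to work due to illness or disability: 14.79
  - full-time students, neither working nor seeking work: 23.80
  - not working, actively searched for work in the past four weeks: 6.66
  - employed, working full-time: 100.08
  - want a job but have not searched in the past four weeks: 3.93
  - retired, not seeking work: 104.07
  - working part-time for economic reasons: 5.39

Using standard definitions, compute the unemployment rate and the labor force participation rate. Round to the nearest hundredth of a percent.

Unemployment rate ≈ 5.01%; labor force participation rate ≈ 47.54%.

Employed = 20.73 + 100.08 + 5.39 = 126.20 million (anyone who worked, including part-time for economic reasons, counts as employed).
Unemployed = 6.66 million.
Labor force = 126.20 + 6.66 = 132.86 million.
Not in labor force = 14.79 + 23.80 + 3.93 + 104.07 = 146.59 million (those not working and not actively searching are outside the labor force — including those who want a job but have given up searching).
Civilian working-age population = 132.86 + 146.59 = 279.45 million.
Unemployment rate = 6.66 / 132.86 = 5.01%.
Labor force participation rate = 132.86 / 279.45 = 47.54%.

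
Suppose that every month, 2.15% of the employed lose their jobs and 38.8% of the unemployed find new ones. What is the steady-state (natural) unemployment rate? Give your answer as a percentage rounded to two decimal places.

Steady-state unemployment rate ≈ 5.25%.

At steady state the flows balance: s·E = f·U, so U/(E+U) = s/(s+f).
u* = 2.15 / (2.15 + 38.8) = 2.15 / 40.95 = 5.25%.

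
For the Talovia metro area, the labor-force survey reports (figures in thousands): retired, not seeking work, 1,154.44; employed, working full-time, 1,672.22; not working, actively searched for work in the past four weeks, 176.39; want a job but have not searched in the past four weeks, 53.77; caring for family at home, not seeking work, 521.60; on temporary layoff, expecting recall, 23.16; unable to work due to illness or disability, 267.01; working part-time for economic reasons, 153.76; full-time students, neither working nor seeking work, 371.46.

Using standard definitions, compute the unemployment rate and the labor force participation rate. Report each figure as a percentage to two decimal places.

Unemployment rate ≈ 9.85%; labor force participation rate ≈ 46.10%.

Employed = 1,672.22 + 153.76 = 1,825.98 thousand (anyone who worked, including part-time for economic reasons, counts as employed).
Unemployed = 176.39 + 23.16 = 199.55 thousand (jobless and actively searching, or on temporary layoff).
Labor force = 1,825.98 + 199.55 = 2,025.53 thousand.
Not in labor force = 1,154.44 + 53.77 + 521.60 + 267.01 + 371.46 = 2,368.28 thousand (those not working and not actively searching are outside the labor force — including those who want a job but have given up searching).
Civilian working-age population = 2,025.53 + 2,368.28 = 4,393.81 thousand.
Unemployment rate = 199.55 / 2,025.53 = 9.85%.
Labor force participation rate = 2,025.53 / 4,393.81 = 46.10%.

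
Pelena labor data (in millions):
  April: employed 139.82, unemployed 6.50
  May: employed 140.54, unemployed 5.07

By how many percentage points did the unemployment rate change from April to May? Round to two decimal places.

The unemployment rate changed by −0.96 percentage points.

April: labor force = 139.82 + 6.50 = 146.32; u = 6.50/146.32 = 4.44%.
May: labor force = 140.54 + 5.07 = 145.61; u = 5.07/145.61 = 3.48%.
Change = 3.48% − 4.44% = −0.96 pp.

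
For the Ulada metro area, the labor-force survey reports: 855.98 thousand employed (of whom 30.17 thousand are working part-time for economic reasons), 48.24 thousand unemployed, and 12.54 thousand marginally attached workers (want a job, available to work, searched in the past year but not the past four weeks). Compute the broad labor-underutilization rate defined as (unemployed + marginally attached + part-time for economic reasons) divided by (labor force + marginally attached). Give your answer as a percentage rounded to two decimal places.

Labor force = 855.98 + 48.24 = 904.22 thousand.
Numerator = 48.24 + 12.54 + 30.17 = 90.95 thousand.
Denominator = 904.22 + 12.54 = 916.76 thousand.
Broad rate = 90.95 / 916.76 = 9.92%.

Broad underutilization rate ≈ 9.92%.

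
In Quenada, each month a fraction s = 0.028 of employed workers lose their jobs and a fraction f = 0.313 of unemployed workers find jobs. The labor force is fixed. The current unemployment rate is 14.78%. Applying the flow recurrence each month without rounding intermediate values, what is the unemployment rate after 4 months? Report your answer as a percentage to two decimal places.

With a fixed labor force, u_{t+1} = u_t + s·(1−u_t) − f·u_t = u_t·(1−s−f) + s.
Here 1−s−f = 0.659 and s = 0.028.
u_1 = 0.147800 × 0.659 + 0.028 = 0.125400.
u_2 = 0.125400 × 0.659 + 0.028 = 0.110639.
u_3 = 0.110639 × 0.659 + 0.028 = 0.100911.
u_4 = 0.100911 × 0.659 + 0.028 = 0.094500.

Unemployment rate after four months ≈ 9.45%.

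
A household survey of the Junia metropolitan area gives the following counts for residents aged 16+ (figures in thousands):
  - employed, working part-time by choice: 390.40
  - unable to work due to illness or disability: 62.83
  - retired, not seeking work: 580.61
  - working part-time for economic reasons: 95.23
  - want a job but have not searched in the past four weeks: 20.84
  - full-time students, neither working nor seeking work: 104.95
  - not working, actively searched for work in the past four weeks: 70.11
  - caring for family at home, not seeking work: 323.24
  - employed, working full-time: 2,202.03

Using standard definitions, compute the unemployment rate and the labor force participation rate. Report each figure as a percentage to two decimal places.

Unemployment rate ≈ 2.54%; labor force participation rate ≈ 71.63%.

Employed = 390.40 + 95.23 + 2,202.03 = 2,687.66 thousand (anyone who worked, including part-time for economic reasons, counts as employed).
Unemployed = 70.11 thousand.
Labor force = 2,687.66 + 70.11 = 2,757.77 thousand.
Not in labor force = 62.83 + 580.61 + 20.84 + 104.95 + 323.24 = 1,092.47 thousand (those not working and not actively searching are outside the labor force — including those who want a job but have given up searching).
Civilian working-age population = 2,757.77 + 1,092.47 = 3,850.24 thousand.
Unemployment rate = 70.11 / 2,757.77 = 2.54%.
Labor force participation rate = 2,757.77 / 3,850.24 = 71.63%.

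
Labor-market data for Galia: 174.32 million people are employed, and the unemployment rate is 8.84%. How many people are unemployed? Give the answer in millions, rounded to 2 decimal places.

About 16.90 million are unemployed.

Let U be the number unemployed. The labor force is E + U, and U/(E+U) = 0.0884.
So U = 0.0884 × 174.32 / (1 − 0.0884) = 15.4099 / 0.9116 ≈ 16.90 million.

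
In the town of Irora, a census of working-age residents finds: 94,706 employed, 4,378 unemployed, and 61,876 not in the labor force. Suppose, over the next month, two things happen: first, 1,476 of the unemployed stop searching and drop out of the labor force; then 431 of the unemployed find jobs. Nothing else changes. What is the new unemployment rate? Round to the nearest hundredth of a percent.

Initially, labor force = 94,706 + 4,378 = 99,084, so u = 4,378/99,084 = 4.42%.
After the first change, unemployed and labor force both fall by 1,476 → E = 94,706, U = 2,902, labor force = 97,608.
After the second change, unemployed falls and employed rises by 431; labor force unchanged → E = 95,137, U = 2,471, labor force = 97,608.
New unemployment rate = 2,471 / 97,608 = 2.53%.

New unemployment rate ≈ 2.53%.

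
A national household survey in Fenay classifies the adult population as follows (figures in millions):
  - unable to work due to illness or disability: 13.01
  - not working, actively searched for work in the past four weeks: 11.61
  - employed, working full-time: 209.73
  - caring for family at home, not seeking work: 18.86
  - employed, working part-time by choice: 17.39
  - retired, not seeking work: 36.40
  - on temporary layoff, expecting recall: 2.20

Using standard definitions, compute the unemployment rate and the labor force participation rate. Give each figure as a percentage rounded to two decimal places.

Employed = 209.73 + 17.39 = 227.12 million.
Unemployed = 11.61 + 2.20 = 13.81 million (jobless and actively searching, or on temporary layoff).
Labor force = 227.12 + 13.81 = 240.93 million.
Not in labor force = 13.01 + 18.86 + 36.40 = 68.27 million (those not working and not actively searching are outside the labor force).
Civilian working-age population = 240.93 + 68.27 = 309.20 million.
Unemployment rate = 13.81 / 240.93 = 5.73%.
Labor force participation rate = 240.93 / 309.20 = 77.92%.

Unemployment rate ≈ 5.73%; labor force participation rate ≈ 77.92%.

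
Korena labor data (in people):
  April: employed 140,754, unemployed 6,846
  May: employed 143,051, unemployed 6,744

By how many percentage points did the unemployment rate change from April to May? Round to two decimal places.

April: labor force = 140,754 + 6,846 = 147,600; u = 6,846/147,600 = 4.64%.
May: labor force = 143,051 + 6,744 = 149,795; u = 6,744/149,795 = 4.50%.
Change = 4.50% − 4.64% = −0.14 pp.

The unemployment rate changed by −0.14 percentage points.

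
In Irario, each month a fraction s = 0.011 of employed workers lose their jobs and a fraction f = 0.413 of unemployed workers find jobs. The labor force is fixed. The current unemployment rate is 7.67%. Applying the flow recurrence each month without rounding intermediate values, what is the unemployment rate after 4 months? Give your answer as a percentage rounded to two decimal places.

Unemployment rate after four months ≈ 3.15%.

With a fixed labor force, u_{t+1} = u_t + s·(1−u_t) − f·u_t = u_t·(1−s−f) + s.
Here 1−s−f = 0.576 and s = 0.011.
u_1 = 0.076700 × 0.576 + 0.011 = 0.055179.
u_2 = 0.055179 × 0.576 + 0.011 = 0.042783.
u_3 = 0.042783 × 0.576 + 0.011 = 0.035643.
u_4 = 0.035643 × 0.576 + 0.011 = 0.031530.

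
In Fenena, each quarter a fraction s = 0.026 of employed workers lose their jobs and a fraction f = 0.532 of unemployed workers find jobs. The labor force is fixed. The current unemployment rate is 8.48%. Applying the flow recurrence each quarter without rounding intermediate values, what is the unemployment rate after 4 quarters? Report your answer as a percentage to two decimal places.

With a fixed labor force, u_{t+1} = u_t + s·(1−u_t) − f·u_t = u_t·(1−s−f) + s.
Here 1−s−f = 0.442 and s = 0.026.
u_1 = 0.084800 × 0.442 + 0.026 = 0.063482.
u_2 = 0.063482 × 0.442 + 0.026 = 0.054059.
u_3 = 0.054059 × 0.442 + 0.026 = 0.049894.
u_4 = 0.049894 × 0.442 + 0.026 = 0.048053.

Unemployment rate after four quarters ≈ 4.81%.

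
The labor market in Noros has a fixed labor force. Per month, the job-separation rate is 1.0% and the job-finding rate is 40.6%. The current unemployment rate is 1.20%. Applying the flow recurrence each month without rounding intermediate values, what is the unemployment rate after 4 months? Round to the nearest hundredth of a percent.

Unemployment rate after four months ≈ 2.26%.

With a fixed labor force, u_{t+1} = u_t + s·(1−u_t) − f·u_t = u_t·(1−s−f) + s.
Here 1−s−f = 0.584 and s = 0.010.
u_1 = 0.012000 × 0.584 + 0.010 = 0.017008.
u_2 = 0.017008 × 0.584 + 0.010 = 0.019933.
u_3 = 0.019933 × 0.584 + 0.010 = 0.021641.
u_4 = 0.021641 × 0.584 + 0.010 = 0.022638.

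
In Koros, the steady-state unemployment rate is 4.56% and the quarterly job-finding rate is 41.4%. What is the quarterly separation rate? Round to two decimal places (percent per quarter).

Separation rate ≈ 1.98% per quarter.

From u* = s/(s+f): s = u·f/(1−u).
s = 0.0456 × 41.4 / (1 − 0.0456) = 1.8878 / 0.9544 ≈ 1.98% per quarter.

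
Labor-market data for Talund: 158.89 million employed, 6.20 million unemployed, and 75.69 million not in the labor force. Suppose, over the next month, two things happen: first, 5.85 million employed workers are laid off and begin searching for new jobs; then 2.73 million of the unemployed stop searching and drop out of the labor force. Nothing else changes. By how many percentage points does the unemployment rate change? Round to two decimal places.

The unemployment rate changes by +1.98 percentage points.

Initially, labor force = 158.89 + 6.20 = 165.09 million, so u = 6.20/165.09 = 3.76%.
After the first change, employed falls and unemployed rises by 5.85; labor force unchanged → E = 153.04, U = 12.05, labor force = 165.09 million.
After the second change, unemployed and labor force both fall by 2.73 → E = 153.04, U = 9.32, labor force = 162.36 million.
New unemployment rate = 9.32 / 162.36 = 5.74%.
Change = 5.74% − 3.76% = +1.98 percentage points.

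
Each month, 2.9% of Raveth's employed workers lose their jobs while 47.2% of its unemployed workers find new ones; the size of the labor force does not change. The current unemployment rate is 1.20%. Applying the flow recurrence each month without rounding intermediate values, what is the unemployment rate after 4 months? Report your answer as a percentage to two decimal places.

Unemployment rate after four months ≈ 5.50%.

With a fixed labor force, u_{t+1} = u_t + s·(1−u_t) − f·u_t = u_t·(1−s−f) + s.
Here 1−s−f = 0.499 and s = 0.029.
u_1 = 0.012000 × 0.499 + 0.029 = 0.034988.
u_2 = 0.034988 × 0.499 + 0.029 = 0.046459.
u_3 = 0.046459 × 0.499 + 0.029 = 0.052183.
u_4 = 0.052183 × 0.499 + 0.029 = 0.055039.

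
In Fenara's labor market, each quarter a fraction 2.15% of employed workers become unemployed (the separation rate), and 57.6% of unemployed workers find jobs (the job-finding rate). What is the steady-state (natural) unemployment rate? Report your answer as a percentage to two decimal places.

At steady state the flows balance: s·E = f·U, so U/(E+U) = s/(s+f).
u* = 2.15 / (2.15 + 57.6) = 2.15 / 59.75 = 3.60%.

Steady-state unemployment rate ≈ 3.60%.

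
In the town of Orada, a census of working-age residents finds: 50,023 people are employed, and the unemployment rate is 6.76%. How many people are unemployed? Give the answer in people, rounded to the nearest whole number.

Let U be the number unemployed. The labor force is E + U, and U/(E+U) = 0.0676.
So U = 0.0676 × 50,023 / (1 − 0.0676) = 3381.55 / 0.9324 ≈ 3,627.

About 3,627 are unemployed.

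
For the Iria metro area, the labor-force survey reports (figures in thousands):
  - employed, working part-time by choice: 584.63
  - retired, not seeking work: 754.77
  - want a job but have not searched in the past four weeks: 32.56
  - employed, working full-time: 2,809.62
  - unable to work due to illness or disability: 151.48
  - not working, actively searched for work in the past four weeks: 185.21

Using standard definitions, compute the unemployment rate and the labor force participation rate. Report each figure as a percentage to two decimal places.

Unemployment rate ≈ 5.17%; labor force participation rate ≈ 79.22%.

Employed = 584.63 + 2,809.62 = 3,394.25 thousand.
Unemployed = 185.21 thousand.
Labor force = 3,394.25 + 185.21 = 3,579.46 thousand.
Not in labor force = 754.77 + 32.56 + 151.48 = 938.81 thousand (those not working and not actively searching are outside the labor force — including those who want a job but have given up searching).
Civilian working-age population = 3,579.46 + 938.81 = 4,518.27 thousand.
Unemployment rate = 185.21 / 3,579.46 = 5.17%.
Labor force participation rate = 3,579.46 / 4,518.27 = 79.22%.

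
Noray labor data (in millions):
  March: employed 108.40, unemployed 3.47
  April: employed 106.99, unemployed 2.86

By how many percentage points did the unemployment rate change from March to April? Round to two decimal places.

The unemployment rate changed by −0.50 percentage points.

March: labor force = 108.40 + 3.47 = 111.87; u = 3.47/111.87 = 3.10%.
April: labor force = 106.99 + 2.86 = 109.85; u = 2.86/109.85 = 2.60%.
Change = 2.60% − 3.10% = −0.50 pp.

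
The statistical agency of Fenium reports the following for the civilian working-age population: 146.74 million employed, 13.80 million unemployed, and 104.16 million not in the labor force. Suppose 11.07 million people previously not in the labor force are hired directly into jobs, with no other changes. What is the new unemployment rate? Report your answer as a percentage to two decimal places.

Initially, labor force = 146.74 + 13.80 = 160.54 million, so u = 13.80/160.54 = 8.60%.
After the change, employed and labor force both rise by 11.07; unemployed unchanged → E = 157.81, U = 13.80, labor force = 171.61 million.
New unemployment rate = 13.80 / 171.61 = 8.04%.

New unemployment rate ≈ 8.04%.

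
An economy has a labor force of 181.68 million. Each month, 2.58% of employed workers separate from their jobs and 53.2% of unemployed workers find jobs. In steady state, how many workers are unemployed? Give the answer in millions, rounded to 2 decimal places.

Steady-state unemployment rate u* = s/(s+f) = 2.58/(2.58+53.2) = 0.046253.
Unemployed = u* × labor force = 0.046253 × 181.68 ≈ 8.40 million.

About 8.40 million are unemployed in steady state.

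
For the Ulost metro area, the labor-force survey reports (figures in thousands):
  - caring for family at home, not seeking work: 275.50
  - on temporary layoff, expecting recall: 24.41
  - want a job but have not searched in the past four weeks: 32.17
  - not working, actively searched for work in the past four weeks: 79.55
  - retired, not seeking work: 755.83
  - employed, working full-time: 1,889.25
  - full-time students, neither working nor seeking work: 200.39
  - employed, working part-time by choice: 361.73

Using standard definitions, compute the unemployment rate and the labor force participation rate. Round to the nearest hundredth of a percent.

Employed = 1,889.25 + 361.73 = 2,250.98 thousand.
Unemployed = 24.41 + 79.55 = 103.96 thousand (jobless and actively searching, or on temporary layoff).
Labor force = 2,250.98 + 103.96 = 2,354.94 thousand.
Not in labor force = 275.50 + 32.17 + 755.83 + 200.39 = 1,263.89 thousand (those not working and not actively searching are outside the labor force — including those who want a job but have given up searching).
Civilian working-age population = 2,354.94 + 1,263.89 = 3,618.83 thousand.
Unemployment rate = 103.96 / 2,354.94 = 4.41%.
Labor force participation rate = 2,354.94 / 3,618.83 = 65.07%.

Unemployment rate ≈ 4.41%; labor force participation rate ≈ 65.07%.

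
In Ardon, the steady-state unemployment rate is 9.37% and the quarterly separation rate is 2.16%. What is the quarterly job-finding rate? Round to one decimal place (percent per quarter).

Job-finding rate ≈ 20.9% per quarter.

From u* = s/(s+f): f = s·(1−u)/u.
f = 2.16 × (1 − 0.0937) / 0.0937 = 1.9576 / 0.0937 ≈ 20.9% per quarter.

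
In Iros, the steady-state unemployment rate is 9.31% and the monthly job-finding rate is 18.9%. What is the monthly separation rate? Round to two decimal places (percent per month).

From u* = s/(s+f): s = u·f/(1−u).
s = 0.0931 × 18.9 / (1 − 0.0931) = 1.7596 / 0.9069 ≈ 1.94% per month.

Separation rate ≈ 1.94% per month.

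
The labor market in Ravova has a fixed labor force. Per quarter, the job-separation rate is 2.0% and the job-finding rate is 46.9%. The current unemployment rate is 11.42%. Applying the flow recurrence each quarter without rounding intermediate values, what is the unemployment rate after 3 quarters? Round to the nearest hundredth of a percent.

With a fixed labor force, u_{t+1} = u_t + s·(1−u_t) − f·u_t = u_t·(1−s−f) + s.
Here 1−s−f = 0.511 and s = 0.020.
u_1 = 0.114200 × 0.511 + 0.020 = 0.078356.
u_2 = 0.078356 × 0.511 + 0.020 = 0.060040.
u_3 = 0.060040 × 0.511 + 0.020 = 0.050680.

Unemployment rate after three quarters ≈ 5.07%.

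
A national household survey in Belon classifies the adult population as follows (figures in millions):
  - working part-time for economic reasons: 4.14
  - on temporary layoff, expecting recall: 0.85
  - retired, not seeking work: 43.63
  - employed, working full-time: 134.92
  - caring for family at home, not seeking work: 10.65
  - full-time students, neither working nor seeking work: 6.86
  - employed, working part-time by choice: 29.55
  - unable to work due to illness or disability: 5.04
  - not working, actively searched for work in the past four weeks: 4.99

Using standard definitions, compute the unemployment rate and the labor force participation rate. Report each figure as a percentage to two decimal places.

Employed = 4.14 + 134.92 + 29.55 = 168.61 million (anyone who worked, including part-time for economic reasons, counts as employed).
Unemployed = 0.85 + 4.99 = 5.84 million (jobless and actively searching, or on temporary layoff).
Labor force = 168.61 + 5.84 = 174.45 million.
Not in labor force = 43.63 + 10.65 + 6.86 + 5.04 = 66.18 million (those not working and not actively searching are outside the labor force).
Civilian working-age population = 174.45 + 66.18 = 240.63 million.
Unemployment rate = 5.84 / 174.45 = 3.35%.
Labor force participation rate = 174.45 / 240.63 = 72.50%.

Unemployment rate ≈ 3.35%; labor force participation rate ≈ 72.50%.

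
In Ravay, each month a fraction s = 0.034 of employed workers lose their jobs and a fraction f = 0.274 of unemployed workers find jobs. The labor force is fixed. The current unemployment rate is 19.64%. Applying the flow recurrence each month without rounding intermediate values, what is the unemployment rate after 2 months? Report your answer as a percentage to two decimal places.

With a fixed labor force, u_{t+1} = u_t + s·(1−u_t) − f·u_t = u_t·(1−s−f) + s.
Here 1−s−f = 0.692 and s = 0.034.
u_1 = 0.196400 × 0.692 + 0.034 = 0.169909.
u_2 = 0.169909 × 0.692 + 0.034 = 0.151577.

Unemployment rate after two months ≈ 15.16%.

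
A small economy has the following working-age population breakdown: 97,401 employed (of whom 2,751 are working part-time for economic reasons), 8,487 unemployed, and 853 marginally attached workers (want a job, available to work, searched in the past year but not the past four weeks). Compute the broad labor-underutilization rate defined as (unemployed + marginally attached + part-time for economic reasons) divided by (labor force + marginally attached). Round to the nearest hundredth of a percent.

Broad underutilization rate ≈ 11.33%.

Labor force = 97,401 + 8,487 = 105,888.
Numerator = 8,487 + 853 + 2,751 = 12,091.
Denominator = 105,888 + 853 = 106,741.
Broad rate = 12,091 / 106,741 = 11.33%.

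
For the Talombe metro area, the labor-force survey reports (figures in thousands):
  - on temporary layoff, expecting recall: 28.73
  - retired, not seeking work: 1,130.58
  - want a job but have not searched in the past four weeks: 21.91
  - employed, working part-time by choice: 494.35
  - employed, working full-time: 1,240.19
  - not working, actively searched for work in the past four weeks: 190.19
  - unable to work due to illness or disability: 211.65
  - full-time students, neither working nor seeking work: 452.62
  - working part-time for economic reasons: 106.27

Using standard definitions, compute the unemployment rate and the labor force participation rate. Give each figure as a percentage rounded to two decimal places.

Employed = 494.35 + 1,240.19 + 106.27 = 1,840.81 thousand (anyone who worked, including part-time for economic reasons, counts as employed).
Unemployed = 28.73 + 190.19 = 218.92 thousand (jobless and actively searching, or on temporary layoff).
Labor force = 1,840.81 + 218.92 = 2,059.73 thousand.
Not in labor force = 1,130.58 + 21.91 + 211.65 + 452.62 = 1,816.76 thousand (those not working and not actively searching are outside the labor force — including those who want a job but have given up searching).
Civilian working-age population = 2,059.73 + 1,816.76 = 3,876.49 thousand.
Unemployment rate = 218.92 / 2,059.73 = 10.63%.
Labor force participation rate = 2,059.73 / 3,876.49 = 53.13%.

Unemployment rate ≈ 10.63%; labor force participation rate ≈ 53.13%.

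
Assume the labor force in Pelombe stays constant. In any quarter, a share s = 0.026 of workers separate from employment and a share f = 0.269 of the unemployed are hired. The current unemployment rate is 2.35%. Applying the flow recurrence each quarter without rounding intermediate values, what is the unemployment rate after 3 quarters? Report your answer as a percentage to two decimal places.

With a fixed labor force, u_{t+1} = u_t + s·(1−u_t) − f·u_t = u_t·(1−s−f) + s.
Here 1−s−f = 0.705 and s = 0.026.
u_1 = 0.023500 × 0.705 + 0.026 = 0.042567.
u_2 = 0.042567 × 0.705 + 0.026 = 0.056010.
u_3 = 0.056010 × 0.705 + 0.026 = 0.065487.

Unemployment rate after three quarters ≈ 6.55%.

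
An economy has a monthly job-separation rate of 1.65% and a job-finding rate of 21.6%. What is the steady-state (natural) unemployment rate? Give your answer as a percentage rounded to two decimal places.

At steady state the flows balance: s·E = f·U, so U/(E+U) = s/(s+f).
u* = 1.65 / (1.65 + 21.6) = 1.65 / 23.25 = 7.10%.

Steady-state unemployment rate ≈ 7.10%.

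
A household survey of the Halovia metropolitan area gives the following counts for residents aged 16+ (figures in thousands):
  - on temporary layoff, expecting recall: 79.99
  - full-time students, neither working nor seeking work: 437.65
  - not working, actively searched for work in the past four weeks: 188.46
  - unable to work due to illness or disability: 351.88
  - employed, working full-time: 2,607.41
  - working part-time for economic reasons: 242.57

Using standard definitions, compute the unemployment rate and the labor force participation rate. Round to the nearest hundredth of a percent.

Employed = 2,607.41 + 242.57 = 2,849.98 thousand (anyone who worked, including part-time for economic reasons, counts as employed).
Unemployed = 79.99 + 188.46 = 268.45 thousand (jobless and actively searching, or on temporary layoff).
Labor force = 2,849.98 + 268.45 = 3,118.43 thousand.
Not in labor force = 437.65 + 351.88 = 789.53 thousand (those not working and not actively searching are outside the labor force).
Civilian working-age population = 3,118.43 + 789.53 = 3,907.96 thousand.
Unemployment rate = 268.45 / 3,118.43 = 8.61%.
Labor force participation rate = 3,118.43 / 3,907.96 = 79.80%.

Unemployment rate ≈ 8.61%; labor force participation rate ≈ 79.80%.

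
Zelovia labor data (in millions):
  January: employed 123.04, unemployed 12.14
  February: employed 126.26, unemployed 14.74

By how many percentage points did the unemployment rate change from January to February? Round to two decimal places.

January: labor force = 123.04 + 12.14 = 135.18; u = 12.14/135.18 = 8.98%.
February: labor force = 126.26 + 14.74 = 141.00; u = 14.74/141.00 = 10.45%.
Change = 10.45% − 8.98% = +1.47 pp.

The unemployment rate changed by +1.47 percentage points.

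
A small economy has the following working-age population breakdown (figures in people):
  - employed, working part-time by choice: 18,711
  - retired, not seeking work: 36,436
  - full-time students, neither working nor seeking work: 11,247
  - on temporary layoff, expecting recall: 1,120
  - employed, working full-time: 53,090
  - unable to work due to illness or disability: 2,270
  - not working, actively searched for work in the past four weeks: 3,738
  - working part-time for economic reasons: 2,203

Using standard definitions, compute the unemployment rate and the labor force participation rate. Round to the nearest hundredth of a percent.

Unemployment rate ≈ 6.16%; labor force participation rate ≈ 61.22%.

Employed = 18,711 + 53,090 + 2,203 = 74,004 (anyone who worked, including part-time for economic reasons, counts as employed).
Unemployed = 1,120 + 3,738 = 4,858 (jobless and actively searching, or on temporary layoff).
Labor force = 74,004 + 4,858 = 78,862.
Not in labor force = 36,436 + 11,247 + 2,270 = 49,953 (those not working and not actively searching are outside the labor force).
Civilian working-age population = 78,862 + 49,953 = 128,815.
Unemployment rate = 4,858 / 78,862 = 6.16%.
Labor force participation rate = 78,862 / 128,815 = 61.22%.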